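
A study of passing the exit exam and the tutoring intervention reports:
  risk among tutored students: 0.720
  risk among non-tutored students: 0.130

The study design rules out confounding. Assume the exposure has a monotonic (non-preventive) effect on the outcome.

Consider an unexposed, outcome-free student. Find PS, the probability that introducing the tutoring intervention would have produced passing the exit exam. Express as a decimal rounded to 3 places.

Let p₁ = 0.72, p₀ = 0.13.
Under exogeneity and monotonicity, PS = (p₁ − p₀) / (1 − p₀).
PS = (0.72 − 0.13) / (1 − 0.13) = 0.59 / 0.87 ≈ 0.6782

PS ≈ 0.678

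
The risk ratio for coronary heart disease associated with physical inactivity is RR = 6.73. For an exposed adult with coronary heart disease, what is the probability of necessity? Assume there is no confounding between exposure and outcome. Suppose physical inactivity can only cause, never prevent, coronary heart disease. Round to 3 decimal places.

Under exogeneity and monotonicity, PN = (RR − 1) / RR = 1 − 1/RR.
PN = (6.73 − 1) / 6.73 = 5.73 / 6.73 ≈ 0.8514

PN ≈ 0.851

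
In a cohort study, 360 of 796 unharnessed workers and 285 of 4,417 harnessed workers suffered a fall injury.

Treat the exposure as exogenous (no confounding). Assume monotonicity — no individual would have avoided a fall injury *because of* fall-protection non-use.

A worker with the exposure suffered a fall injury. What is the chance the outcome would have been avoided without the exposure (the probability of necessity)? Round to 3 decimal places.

p₁ = P(outcome | exposed) = 360/796 = 0.45226
p₀ = P(outcome | unexposed) = 285/4417 = 0.064523
Under exogeneity and monotonicity, PN = (p₁ − p₀) / p₁.
PN = (0.45226 − 0.064523) / 0.45226 = 0.38774 / 0.45226 ≈ 0.8573

PN ≈ 0.857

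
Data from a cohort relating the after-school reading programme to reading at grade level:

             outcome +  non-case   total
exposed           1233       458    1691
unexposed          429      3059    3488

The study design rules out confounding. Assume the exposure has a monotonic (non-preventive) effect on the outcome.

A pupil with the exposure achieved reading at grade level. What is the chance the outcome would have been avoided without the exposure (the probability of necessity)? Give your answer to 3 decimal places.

PN ≈ 0.831

p₁ = P(outcome | exposed) = 1233/1691 = 0.72915
p₀ = P(outcome | unexposed) = 429/3488 = 0.12299
Under exogeneity and monotonicity, PN = (p₁ − p₀) / p₁.
PN = (0.72915 − 0.12299) / 0.72915 = 0.60616 / 0.72915 ≈ 0.8313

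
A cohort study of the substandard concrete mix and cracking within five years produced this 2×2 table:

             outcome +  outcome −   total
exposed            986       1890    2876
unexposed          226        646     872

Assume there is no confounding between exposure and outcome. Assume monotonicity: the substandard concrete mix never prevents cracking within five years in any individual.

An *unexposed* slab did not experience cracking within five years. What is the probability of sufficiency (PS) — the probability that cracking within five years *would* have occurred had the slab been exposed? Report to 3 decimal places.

p₁ = P(outcome | exposed) = 986/2876 = 0.34284
p₀ = P(outcome | unexposed) = 226/872 = 0.25917
Under exogeneity and monotonicity, PS = (p₁ − p₀)/(1 − p₀).
PS = (0.34284 − 0.25917) / 0.74083 ≈ 0.1129

PS ≈ 0.113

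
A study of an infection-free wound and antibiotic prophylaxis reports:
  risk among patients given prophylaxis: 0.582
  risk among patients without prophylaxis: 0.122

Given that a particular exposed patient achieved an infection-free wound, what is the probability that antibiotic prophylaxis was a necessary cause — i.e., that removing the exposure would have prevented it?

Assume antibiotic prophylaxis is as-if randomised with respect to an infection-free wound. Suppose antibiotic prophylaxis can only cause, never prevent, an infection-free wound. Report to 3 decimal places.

PN ≈ 0.790

Let p₁ = 0.582, p₀ = 0.122.
Under exogeneity and monotonicity, PN = (p₁ − p₀) / p₁.
PN = (0.582 − 0.122) / 0.582 = 0.46 / 0.582 ≈ 0.7904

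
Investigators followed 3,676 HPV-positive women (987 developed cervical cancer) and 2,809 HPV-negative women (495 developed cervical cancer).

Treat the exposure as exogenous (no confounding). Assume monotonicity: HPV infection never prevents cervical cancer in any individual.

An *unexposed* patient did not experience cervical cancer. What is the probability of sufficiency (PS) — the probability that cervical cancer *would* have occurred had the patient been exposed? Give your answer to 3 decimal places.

p₁ = P(outcome | exposed) = 987/3676 = 0.2685
p₀ = P(outcome | unexposed) = 495/2809 = 0.17622
Under exogeneity and monotonicity, PS = (p₁ − p₀) / (1 − p₀).
PS = (0.2685 − 0.17622) / (1 − 0.17622) = 0.092279 / 0.82378 ≈ 0.1120

PS ≈ 0.112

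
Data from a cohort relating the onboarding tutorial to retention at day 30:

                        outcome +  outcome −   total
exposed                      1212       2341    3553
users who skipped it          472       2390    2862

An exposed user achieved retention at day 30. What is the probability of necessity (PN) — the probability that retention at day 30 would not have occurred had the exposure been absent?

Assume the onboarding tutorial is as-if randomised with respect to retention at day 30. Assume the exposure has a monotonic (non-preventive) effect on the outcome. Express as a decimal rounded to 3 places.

PN ≈ 0.517

p₁ = P(outcome | exposed) = 1212/3553 = 0.34112
p₀ = P(outcome | unexposed) = 472/2862 = 0.16492
Under exogeneity and monotonicity, PN = (p₁ − p₀) / p₁.
PN = (0.34112 − 0.16492) / 0.34112 = 0.1762 / 0.34112 ≈ 0.5165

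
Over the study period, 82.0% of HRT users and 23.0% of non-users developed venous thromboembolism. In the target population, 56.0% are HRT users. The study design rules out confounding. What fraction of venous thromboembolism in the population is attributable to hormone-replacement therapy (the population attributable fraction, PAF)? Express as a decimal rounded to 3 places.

p₁ = 0.82, p₀ = 0.23.
Overall risk P(Y=1) = π·p₁ + (1−π)·p₀ = 0.56×0.82 + 0.44×0.23 = 0.5604.
Under exogeneity, PAF = [P(Y=1) − p₀] / P(Y=1).
PAF = (0.5604 − 0.23) / 0.5604 ≈ 0.5896

PAF ≈ 0.590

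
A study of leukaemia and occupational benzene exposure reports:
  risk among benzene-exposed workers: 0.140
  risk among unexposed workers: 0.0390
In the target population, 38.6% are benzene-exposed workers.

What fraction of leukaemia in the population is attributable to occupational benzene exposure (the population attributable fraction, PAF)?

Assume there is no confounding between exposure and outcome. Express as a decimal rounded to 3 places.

Let p₁ = 0.14, p₀ = 0.039.
Overall risk P(Y=1) = π·p₁ + (1−π)·p₀ = 0.386×0.14 + 0.614×0.039 = 0.077986.
Under exogeneity, PAF = [P(Y=1) − p₀] / P(Y=1).
PAF = (0.077986 − 0.039) / 0.077986 ≈ 0.4999

PAF ≈ 0.500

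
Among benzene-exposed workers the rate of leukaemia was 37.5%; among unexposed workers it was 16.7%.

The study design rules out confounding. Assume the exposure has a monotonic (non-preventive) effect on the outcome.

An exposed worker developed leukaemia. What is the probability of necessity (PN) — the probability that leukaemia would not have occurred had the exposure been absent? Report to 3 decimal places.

p₁ = 0.375, p₀ = 0.167.
Under exogeneity and monotonicity, PN = (p₁ − p₀) / p₁.
PN = (0.375 − 0.167) / 0.375 = 0.208 / 0.375 ≈ 0.5547

PN ≈ 0.555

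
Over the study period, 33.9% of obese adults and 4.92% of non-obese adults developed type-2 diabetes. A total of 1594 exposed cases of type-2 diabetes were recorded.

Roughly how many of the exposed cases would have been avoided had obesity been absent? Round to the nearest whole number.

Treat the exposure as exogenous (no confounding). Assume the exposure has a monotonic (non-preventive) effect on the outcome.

about 1363 cases

p₁ = 0.339, p₀ = 0.0492.
PN = (p₁ − p₀)/p₁ = (0.339 − 0.0492) / 0.339 ≈ 0.85487.
Attributable cases ≈ PN × (exposed cases) = 0.85487 × 1594 ≈ 1362.66.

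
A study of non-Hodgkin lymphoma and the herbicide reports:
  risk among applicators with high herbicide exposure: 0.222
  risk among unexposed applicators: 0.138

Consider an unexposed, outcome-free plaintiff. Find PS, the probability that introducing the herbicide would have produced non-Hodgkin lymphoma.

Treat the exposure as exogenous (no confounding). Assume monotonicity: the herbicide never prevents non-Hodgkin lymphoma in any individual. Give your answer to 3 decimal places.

Let p₁ = 0.222, p₀ = 0.138.
Under exogeneity and monotonicity, PS = (p₁ − p₀) / (1 − p₀).
PS = (0.222 − 0.138) / (1 − 0.138) = 0.084 / 0.862 ≈ 0.0974

PS ≈ 0.097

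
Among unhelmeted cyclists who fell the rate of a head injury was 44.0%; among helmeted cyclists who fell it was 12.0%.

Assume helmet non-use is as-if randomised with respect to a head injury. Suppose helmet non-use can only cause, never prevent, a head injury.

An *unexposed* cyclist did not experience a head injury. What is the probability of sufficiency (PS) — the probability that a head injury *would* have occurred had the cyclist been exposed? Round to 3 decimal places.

p₁ = 0.44, p₀ = 0.12.
Under exogeneity and monotonicity, PS = (p₁ − p₀) / (1 − p₀).
PS = (0.44 − 0.12) / (1 − 0.12) = 0.32 / 0.88 ≈ 0.3636

PS ≈ 0.364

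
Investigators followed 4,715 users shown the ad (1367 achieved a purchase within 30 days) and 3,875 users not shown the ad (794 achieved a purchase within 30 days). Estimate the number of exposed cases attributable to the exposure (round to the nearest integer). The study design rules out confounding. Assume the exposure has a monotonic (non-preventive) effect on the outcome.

p₁ = P(outcome | exposed) = 1367/4715 = 0.28993
p₀ = P(outcome | unexposed) = 794/3875 = 0.2049
PN = (p₁ − p₀)/p₁ = (0.28993 − 0.2049) / 0.28993 ≈ 0.29326.
Attributable cases ≈ PN × (exposed cases) = 0.29326 × 1367 ≈ 400.88.

about 401 cases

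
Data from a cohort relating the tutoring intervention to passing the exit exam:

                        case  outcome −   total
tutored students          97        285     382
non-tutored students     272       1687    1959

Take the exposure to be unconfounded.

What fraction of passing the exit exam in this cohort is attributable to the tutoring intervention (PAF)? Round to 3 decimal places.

p₁ = P(outcome | exposed) = 97/382 = 0.25393
p₀ = P(outcome | unexposed) = 272/1959 = 0.13885
Exposure prevalence π = 382/2341 = 0.16318; overall risk P(Y=1) = 0.15762.
Under exogeneity, PAF = [P(Y=1) − p₀]/P(Y=1).
PAF = (0.15762 − 0.13885) / 0.15762 ≈ 0.1191

PAF ≈ 0.119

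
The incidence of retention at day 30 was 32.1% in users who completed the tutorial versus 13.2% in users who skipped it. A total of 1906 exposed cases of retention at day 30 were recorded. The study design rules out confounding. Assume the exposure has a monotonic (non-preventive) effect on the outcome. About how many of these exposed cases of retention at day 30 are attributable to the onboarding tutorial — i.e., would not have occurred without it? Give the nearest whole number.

about 1122 cases

p₁ = 0.321, p₀ = 0.132.
PN = (p₁ − p₀)/p₁ = (0.321 − 0.132) / 0.321 ≈ 0.58879.
Attributable cases ≈ PN × (exposed cases) = 0.58879 × 1906 ≈ 1122.22.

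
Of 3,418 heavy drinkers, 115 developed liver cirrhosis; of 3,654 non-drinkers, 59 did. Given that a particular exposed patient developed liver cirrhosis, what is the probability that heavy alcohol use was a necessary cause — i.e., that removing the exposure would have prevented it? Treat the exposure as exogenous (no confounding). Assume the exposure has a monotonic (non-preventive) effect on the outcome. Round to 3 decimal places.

p₁ = P(outcome | exposed) = 115/3418 = 0.033645
p₀ = P(outcome | unexposed) = 59/3654 = 0.016147
Under exogeneity and monotonicity, PN = (p₁ − p₀) / p₁.
PN = (0.033645 − 0.016147) / 0.033645 = 0.017499 / 0.033645 ≈ 0.5201

PN ≈ 0.520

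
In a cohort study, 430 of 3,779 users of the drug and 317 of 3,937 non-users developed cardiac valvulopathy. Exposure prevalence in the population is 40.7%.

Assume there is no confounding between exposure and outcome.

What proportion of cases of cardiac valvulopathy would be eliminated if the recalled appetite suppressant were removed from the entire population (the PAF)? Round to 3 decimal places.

PAF ≈ 0.144

p₁ = P(outcome | exposed) = 430/3779 = 0.11379
p₀ = P(outcome | unexposed) = 317/3937 = 0.080518
Overall risk P(Y=1) = π·p₁ + (1−π)·p₀ = 0.407×0.11379 + 0.593×0.080518 = 0.094058.
Under exogeneity, PAF = [P(Y=1) − p₀] / P(Y=1).
PAF = (0.094058 − 0.080518) / 0.094058 ≈ 0.1440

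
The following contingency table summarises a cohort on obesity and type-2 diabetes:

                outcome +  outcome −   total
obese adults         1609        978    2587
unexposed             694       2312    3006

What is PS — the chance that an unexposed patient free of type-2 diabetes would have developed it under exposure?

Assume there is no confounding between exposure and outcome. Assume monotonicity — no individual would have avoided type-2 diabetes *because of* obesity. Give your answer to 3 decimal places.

p₁ = P(outcome | exposed) = 1609/2587 = 0.62196
p₀ = P(outcome | unexposed) = 694/3006 = 0.23087
Under exogeneity and monotonicity, PS = (p₁ − p₀)/(1 − p₀).
PS = (0.62196 − 0.23087) / 0.76913 ≈ 0.5085

PS ≈ 0.508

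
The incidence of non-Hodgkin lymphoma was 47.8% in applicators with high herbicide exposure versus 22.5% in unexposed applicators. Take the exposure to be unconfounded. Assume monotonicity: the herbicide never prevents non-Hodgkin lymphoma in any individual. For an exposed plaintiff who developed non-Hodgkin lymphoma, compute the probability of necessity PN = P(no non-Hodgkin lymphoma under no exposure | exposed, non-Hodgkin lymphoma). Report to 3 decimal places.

PN ≈ 0.529

p₁ = 0.478, p₀ = 0.225.
Under exogeneity and monotonicity, PN = (p₁ − p₀) / p₁.
PN = (0.478 − 0.225) / 0.478 = 0.253 / 0.478 ≈ 0.5293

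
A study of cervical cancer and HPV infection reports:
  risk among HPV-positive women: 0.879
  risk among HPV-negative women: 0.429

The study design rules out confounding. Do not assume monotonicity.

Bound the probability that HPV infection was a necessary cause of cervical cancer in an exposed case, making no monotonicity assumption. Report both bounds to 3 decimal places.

Let p₁ = 0.879, p₀ = 0.429.
Under exogeneity alone the bounds on PN are max{0,(p₁−p₀)/p₁} ≤ PN ≤ min{1,(1−p₀)/p₁}.
  lower = (p₁ − p₀)/p₁ = 0.45 / 0.879 ≈ 0.5119
  upper = min{1, (1 − p₀)/p₁} = 0.571 / 0.879 ≈ 0.6496

0.512 ≤ PN ≤ 0.650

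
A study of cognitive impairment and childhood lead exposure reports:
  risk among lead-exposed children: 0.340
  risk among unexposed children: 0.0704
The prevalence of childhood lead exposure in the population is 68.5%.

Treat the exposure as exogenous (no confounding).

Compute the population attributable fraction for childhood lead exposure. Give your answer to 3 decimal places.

Let p₁ = 0.34, p₀ = 0.0704.
Overall risk P(Y=1) = π·p₁ + (1−π)·p₀ = 0.685×0.34 + 0.315×0.0704 = 0.25508.
Under exogeneity, PAF = [P(Y=1) − p₀] / P(Y=1).
PAF = (0.25508 − 0.0704) / 0.25508 ≈ 0.7240

PAF ≈ 0.724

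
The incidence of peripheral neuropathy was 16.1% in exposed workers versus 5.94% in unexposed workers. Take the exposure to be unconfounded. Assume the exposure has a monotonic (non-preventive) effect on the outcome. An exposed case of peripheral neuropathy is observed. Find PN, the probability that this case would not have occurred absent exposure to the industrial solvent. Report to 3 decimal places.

p₁ = 0.161, p₀ = 0.0594.
Under exogeneity and monotonicity, PN = (p₁ − p₀) / p₁.
PN = (0.161 − 0.0594) / 0.161 = 0.1016 / 0.161 ≈ 0.6311

PN ≈ 0.631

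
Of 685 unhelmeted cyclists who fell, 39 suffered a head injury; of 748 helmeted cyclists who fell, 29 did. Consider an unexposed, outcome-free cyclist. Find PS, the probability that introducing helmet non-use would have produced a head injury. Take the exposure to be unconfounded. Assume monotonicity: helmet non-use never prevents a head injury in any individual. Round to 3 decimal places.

p₁ = P(outcome | exposed) = 39/685 = 0.056934
p₀ = P(outcome | unexposed) = 29/748 = 0.03877
Under exogeneity and monotonicity, PS = (p₁ − p₀) / (1 − p₀).
PS = (0.056934 − 0.03877) / (1 − 0.03877) = 0.018164 / 0.96123 ≈ 0.0189

PS ≈ 0.019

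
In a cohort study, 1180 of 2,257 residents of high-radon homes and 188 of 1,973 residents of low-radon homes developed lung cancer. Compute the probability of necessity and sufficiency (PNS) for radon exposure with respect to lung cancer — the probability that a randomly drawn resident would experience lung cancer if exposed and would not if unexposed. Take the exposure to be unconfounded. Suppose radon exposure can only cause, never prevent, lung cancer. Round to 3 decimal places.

PNS ≈ 0.428

p₁ = P(outcome | exposed) = 1180/2257 = 0.52282
p₀ = P(outcome | unexposed) = 188/1973 = 0.095286
Under exogeneity and monotonicity, PNS = p₁ − p₀.
PNS = 0.52282 − 0.095286 = 0.42753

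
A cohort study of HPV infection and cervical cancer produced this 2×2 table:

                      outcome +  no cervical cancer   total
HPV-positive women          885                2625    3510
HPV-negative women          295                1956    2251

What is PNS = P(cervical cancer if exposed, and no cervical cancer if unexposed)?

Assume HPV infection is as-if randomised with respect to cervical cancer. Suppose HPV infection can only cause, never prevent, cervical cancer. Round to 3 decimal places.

PNS ≈ 0.121

p₁ = P(outcome | exposed) = 885/3510 = 0.25214
p₀ = P(outcome | unexposed) = 295/2251 = 0.13105
Under exogeneity and monotonicity, PNS = p₁ − p₀.
PNS = 0.25214 − 0.13105 = 0.12108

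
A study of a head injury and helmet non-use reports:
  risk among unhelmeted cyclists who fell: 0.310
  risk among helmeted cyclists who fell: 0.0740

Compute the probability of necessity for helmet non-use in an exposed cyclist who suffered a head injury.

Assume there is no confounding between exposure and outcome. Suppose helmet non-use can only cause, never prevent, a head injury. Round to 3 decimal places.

Let p₁ = 0.31, p₀ = 0.074.
Under exogeneity and monotonicity, PN = (p₁ − p₀) / p₁.
PN = (0.31 − 0.074) / 0.31 = 0.236 / 0.31 ≈ 0.7613

PN ≈ 0.761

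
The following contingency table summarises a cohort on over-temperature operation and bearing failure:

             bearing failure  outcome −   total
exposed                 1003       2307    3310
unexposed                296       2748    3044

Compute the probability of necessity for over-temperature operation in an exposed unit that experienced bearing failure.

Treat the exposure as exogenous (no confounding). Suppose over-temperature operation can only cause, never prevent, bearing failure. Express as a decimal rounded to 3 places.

PN ≈ 0.679

p₁ = P(outcome | exposed) = 1003/3310 = 0.30302
p₀ = P(outcome | unexposed) = 296/3044 = 0.09724
Under exogeneity and monotonicity, PN = (p₁ − p₀)/p₁.
PN = (0.30302 − 0.09724) / 0.30302 ≈ 0.6791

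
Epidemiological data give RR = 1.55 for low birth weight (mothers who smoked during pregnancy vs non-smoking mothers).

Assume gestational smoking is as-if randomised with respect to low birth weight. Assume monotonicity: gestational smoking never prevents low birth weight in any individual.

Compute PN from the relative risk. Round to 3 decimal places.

PN ≈ 0.355

Under exogeneity and monotonicity, PN = (RR − 1) / RR = 1 − 1/RR.
PN = (1.55 − 1) / 1.55 = 0.55 / 1.55 ≈ 0.3548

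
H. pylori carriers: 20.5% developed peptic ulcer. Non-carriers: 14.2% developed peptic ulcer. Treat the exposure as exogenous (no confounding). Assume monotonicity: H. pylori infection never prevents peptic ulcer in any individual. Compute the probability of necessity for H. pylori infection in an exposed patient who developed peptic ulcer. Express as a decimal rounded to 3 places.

PN ≈ 0.307

p₁ = 0.205, p₀ = 0.142.
Under exogeneity and monotonicity, PN = (p₁ − p₀) / p₁.
PN = (0.205 − 0.142) / 0.205 = 0.063 / 0.205 ≈ 0.3073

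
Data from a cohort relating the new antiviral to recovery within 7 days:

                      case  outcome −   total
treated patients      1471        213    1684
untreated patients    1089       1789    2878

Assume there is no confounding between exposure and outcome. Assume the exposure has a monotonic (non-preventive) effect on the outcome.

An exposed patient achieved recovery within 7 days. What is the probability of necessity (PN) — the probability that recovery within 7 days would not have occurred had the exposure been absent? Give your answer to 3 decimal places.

p₁ = P(outcome | exposed) = 1471/1684 = 0.87352
p₀ = P(outcome | unexposed) = 1089/2878 = 0.37839
Under exogeneity and monotonicity, PN = (p₁ − p₀)/p₁.
PN = (0.87352 − 0.37839) / 0.87352 ≈ 0.5668

PN ≈ 0.567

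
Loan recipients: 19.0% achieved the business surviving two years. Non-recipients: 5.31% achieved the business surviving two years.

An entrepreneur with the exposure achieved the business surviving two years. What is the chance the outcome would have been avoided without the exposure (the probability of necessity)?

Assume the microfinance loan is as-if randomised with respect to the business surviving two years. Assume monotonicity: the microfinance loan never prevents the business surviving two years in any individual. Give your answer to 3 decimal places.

p₁ = 0.19, p₀ = 0.0531.
Under exogeneity and monotonicity, PN = (p₁ − p₀) / p₁.
PN = (0.19 − 0.0531) / 0.19 = 0.1369 / 0.19 ≈ 0.7205

PN ≈ 0.721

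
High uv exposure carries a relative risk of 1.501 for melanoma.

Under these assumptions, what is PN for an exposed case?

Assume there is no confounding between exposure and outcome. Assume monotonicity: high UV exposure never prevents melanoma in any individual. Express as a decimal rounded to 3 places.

PN ≈ 0.334

Under exogeneity and monotonicity, PN = (RR − 1) / RR = 1 − 1/RR.
PN = (1.501 − 1) / 1.501 = 0.501 / 1.501 ≈ 0.3338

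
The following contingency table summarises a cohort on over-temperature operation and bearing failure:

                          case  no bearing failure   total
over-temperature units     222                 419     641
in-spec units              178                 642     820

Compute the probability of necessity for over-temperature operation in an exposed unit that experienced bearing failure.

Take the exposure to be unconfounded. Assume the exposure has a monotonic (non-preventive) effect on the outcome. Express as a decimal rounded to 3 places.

p₁ = P(outcome | exposed) = 222/641 = 0.34633
p₀ = P(outcome | unexposed) = 178/820 = 0.21707
Under exogeneity and monotonicity, PN = (p₁ − p₀)/p₁.
PN = (0.34633 − 0.21707) / 0.34633 ≈ 0.3732

PN ≈ 0.373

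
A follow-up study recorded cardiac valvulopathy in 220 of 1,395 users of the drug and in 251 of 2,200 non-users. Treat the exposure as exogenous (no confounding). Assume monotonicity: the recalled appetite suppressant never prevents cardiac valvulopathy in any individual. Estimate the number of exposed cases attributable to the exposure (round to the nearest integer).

p₁ = P(outcome | exposed) = 220/1395 = 0.15771
p₀ = P(outcome | unexposed) = 251/2200 = 0.11409
PN = (p₁ − p₀)/p₁ = (0.15771 − 0.11409) / 0.15771 ≈ 0.27656.
Attributable cases ≈ PN × (exposed cases) = 0.27656 × 220 ≈ 60.84.

about 61 cases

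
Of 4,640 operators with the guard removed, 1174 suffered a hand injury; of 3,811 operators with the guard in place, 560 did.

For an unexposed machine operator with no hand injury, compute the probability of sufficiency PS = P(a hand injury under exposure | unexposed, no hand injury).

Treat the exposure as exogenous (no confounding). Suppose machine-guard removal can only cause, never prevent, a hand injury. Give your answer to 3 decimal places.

PS ≈ 0.124

p₁ = P(outcome | exposed) = 1174/4640 = 0.25302
p₀ = P(outcome | unexposed) = 560/3811 = 0.14694
Under exogeneity and monotonicity, PS = (p₁ − p₀) / (1 − p₀).
PS = (0.25302 − 0.14694) / (1 − 0.14694) = 0.10607 / 0.85306 ≈ 0.1243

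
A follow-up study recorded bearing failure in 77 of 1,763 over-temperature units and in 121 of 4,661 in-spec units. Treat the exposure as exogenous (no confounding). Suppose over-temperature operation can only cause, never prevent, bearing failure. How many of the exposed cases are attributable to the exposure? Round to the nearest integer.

p₁ = P(outcome | exposed) = 77/1763 = 0.043676
p₀ = P(outcome | unexposed) = 121/4661 = 0.02596
PN = (p₁ − p₀)/p₁ = (0.043676 − 0.02596) / 0.043676 ≈ 0.40561.
Attributable cases ≈ PN × (exposed cases) = 0.40561 × 77 ≈ 31.23.

about 31 cases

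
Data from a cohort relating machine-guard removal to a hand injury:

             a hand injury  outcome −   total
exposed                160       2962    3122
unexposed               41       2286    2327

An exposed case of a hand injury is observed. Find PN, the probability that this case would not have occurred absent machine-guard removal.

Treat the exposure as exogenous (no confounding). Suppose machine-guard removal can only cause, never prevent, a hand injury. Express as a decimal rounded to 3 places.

PN ≈ 0.656

p₁ = P(outcome | exposed) = 160/3122 = 0.051249
p₀ = P(outcome | unexposed) = 41/2327 = 0.017619
Under exogeneity and monotonicity, PN = (p₁ − p₀)/p₁.
PN = (0.051249 − 0.017619) / 0.051249 ≈ 0.6562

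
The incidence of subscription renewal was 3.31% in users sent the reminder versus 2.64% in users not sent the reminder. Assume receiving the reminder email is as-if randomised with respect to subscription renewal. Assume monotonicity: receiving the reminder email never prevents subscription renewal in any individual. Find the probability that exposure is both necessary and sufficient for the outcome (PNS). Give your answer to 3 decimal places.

p₁ = 0.0331, p₀ = 0.0264.
Under exogeneity and monotonicity, PNS = p₁ − p₀.
PNS = 0.0331 − 0.0264 = 0.0067

PNS ≈ 0.007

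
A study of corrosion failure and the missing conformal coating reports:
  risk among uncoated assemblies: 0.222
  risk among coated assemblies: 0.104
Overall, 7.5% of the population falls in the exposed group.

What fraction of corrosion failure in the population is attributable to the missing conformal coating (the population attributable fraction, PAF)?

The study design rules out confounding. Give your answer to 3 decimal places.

Let p₁ = 0.222, p₀ = 0.104.
Overall risk P(Y=1) = π·p₁ + (1−π)·p₀ = 0.075×0.222 + 0.925×0.104 = 0.11285.
Under exogeneity, PAF = [P(Y=1) − p₀] / P(Y=1).
PAF = (0.11285 − 0.104) / 0.11285 ≈ 0.0784

PAF ≈ 0.078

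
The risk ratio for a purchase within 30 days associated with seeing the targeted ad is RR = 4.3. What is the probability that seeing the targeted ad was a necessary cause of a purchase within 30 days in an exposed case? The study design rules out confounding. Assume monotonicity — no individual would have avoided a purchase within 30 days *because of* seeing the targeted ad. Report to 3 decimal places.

Under exogeneity and monotonicity, PN = (RR − 1) / RR = 1 − 1/RR.
PN = (4.3 − 1) / 4.3 = 3.3 / 4.3 ≈ 0.7674

PN ≈ 0.767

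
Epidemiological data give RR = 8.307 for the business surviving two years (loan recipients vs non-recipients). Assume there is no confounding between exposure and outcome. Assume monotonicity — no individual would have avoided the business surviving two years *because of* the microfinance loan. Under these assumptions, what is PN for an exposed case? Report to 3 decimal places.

Under exogeneity and monotonicity, PN = (RR − 1) / RR = 1 − 1/RR.
PN = (8.307 − 1) / 8.307 = 7.307 / 8.307 ≈ 0.8796

PN ≈ 0.880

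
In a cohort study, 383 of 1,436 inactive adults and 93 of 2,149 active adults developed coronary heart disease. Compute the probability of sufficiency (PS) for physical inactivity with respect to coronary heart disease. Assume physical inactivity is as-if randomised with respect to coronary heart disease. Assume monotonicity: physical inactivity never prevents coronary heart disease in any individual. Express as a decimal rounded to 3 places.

p₁ = P(outcome | exposed) = 383/1436 = 0.26671
p₀ = P(outcome | unexposed) = 93/2149 = 0.043276
Under exogeneity and monotonicity, PS = (p₁ − p₀) / (1 − p₀).
PS = (0.26671 − 0.043276) / (1 − 0.043276) = 0.22344 / 0.95672 ≈ 0.2335

PS ≈ 0.234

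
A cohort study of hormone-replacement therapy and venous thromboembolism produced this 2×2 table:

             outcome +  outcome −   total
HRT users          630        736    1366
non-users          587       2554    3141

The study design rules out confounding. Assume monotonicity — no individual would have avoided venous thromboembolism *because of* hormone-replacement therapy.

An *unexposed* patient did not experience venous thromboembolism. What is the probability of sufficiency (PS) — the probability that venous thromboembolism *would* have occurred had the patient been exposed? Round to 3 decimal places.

p₁ = P(outcome | exposed) = 630/1366 = 0.4612
p₀ = P(outcome | unexposed) = 587/3141 = 0.18688
Under exogeneity and monotonicity, PS = (p₁ − p₀)/(1 − p₀).
PS = (0.4612 − 0.18688) / 0.81312 ≈ 0.3374

PS ≈ 0.337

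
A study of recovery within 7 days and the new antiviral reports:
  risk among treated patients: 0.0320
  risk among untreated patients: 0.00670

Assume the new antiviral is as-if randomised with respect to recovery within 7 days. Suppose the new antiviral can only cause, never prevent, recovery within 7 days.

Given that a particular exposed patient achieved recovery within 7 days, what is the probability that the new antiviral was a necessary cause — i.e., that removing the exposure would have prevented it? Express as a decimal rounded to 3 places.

Let p₁ = 0.032, p₀ = 0.0067.
Under exogeneity and monotonicity, PN = (p₁ − p₀) / p₁.
PN = (0.032 − 0.0067) / 0.032 = 0.0253 / 0.032 ≈ 0.7906

PN ≈ 0.791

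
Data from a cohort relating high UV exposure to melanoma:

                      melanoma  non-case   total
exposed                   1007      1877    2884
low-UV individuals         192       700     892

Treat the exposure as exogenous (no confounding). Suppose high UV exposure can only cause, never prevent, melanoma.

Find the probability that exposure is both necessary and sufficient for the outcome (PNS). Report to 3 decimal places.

PNS ≈ 0.134

p₁ = P(outcome | exposed) = 1007/2884 = 0.34917
p₀ = P(outcome | unexposed) = 192/892 = 0.21525
Under exogeneity and monotonicity, PNS = p₁ − p₀.
PNS = 0.34917 − 0.21525 = 0.13392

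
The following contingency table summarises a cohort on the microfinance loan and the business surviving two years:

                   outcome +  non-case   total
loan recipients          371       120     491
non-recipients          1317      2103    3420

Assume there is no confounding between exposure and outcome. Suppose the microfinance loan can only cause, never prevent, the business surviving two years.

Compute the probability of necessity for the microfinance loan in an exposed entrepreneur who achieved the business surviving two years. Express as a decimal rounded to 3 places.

PN ≈ 0.490

p₁ = P(outcome | exposed) = 371/491 = 0.7556
p₀ = P(outcome | unexposed) = 1317/3420 = 0.38509
Under exogeneity and monotonicity, PN = (p₁ − p₀)/p₁.
PN = (0.7556 − 0.38509) / 0.7556 ≈ 0.4904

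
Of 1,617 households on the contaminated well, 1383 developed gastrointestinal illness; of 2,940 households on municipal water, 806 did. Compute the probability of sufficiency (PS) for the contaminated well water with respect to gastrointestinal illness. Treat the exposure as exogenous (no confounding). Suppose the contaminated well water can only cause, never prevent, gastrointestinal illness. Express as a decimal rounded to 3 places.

PS ≈ 0.801

p₁ = P(outcome | exposed) = 1383/1617 = 0.85529
p₀ = P(outcome | unexposed) = 806/2940 = 0.27415
Under exogeneity and monotonicity, PS = (p₁ − p₀) / (1 − p₀).
PS = (0.85529 − 0.27415) / (1 − 0.27415) = 0.58114 / 0.72585 ≈ 0.8006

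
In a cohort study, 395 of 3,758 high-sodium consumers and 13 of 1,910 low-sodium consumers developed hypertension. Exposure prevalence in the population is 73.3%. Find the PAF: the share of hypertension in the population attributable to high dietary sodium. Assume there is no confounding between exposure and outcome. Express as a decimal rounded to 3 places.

PAF ≈ 0.914

p₁ = P(outcome | exposed) = 395/3758 = 0.10511
p₀ = P(outcome | unexposed) = 13/1910 = 0.0068063
Overall risk P(Y=1) = π·p₁ + (1−π)·p₀ = 0.733×0.10511 + 0.267×0.0068063 = 0.078862.
Under exogeneity, PAF = [P(Y=1) − p₀] / P(Y=1).
PAF = (0.078862 − 0.0068063) / 0.078862 ≈ 0.9137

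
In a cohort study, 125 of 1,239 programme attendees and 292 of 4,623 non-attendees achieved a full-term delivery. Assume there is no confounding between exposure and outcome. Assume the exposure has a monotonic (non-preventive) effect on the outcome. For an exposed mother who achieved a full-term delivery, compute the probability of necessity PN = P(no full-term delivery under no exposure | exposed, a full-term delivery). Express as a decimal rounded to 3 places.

p₁ = P(outcome | exposed) = 125/1239 = 0.10089
p₀ = P(outcome | unexposed) = 292/4623 = 0.063162
Under exogeneity and monotonicity, PN = (p₁ − p₀) / p₁.
PN = (0.10089 − 0.063162) / 0.10089 = 0.037725 / 0.10089 ≈ 0.3739

PN ≈ 0.374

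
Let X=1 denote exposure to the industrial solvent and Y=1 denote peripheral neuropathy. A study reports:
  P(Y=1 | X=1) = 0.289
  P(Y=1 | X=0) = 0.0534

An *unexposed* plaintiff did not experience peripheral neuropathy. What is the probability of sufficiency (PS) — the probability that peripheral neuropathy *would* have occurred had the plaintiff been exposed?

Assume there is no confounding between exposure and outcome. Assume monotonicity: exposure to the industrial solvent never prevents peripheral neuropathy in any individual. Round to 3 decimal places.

PS ≈ 0.249

Let p₁ = 0.289, p₀ = 0.0534.
Under exogeneity and monotonicity, PS = (p₁ − p₀) / (1 − p₀).
PS = (0.289 − 0.0534) / (1 − 0.0534) = 0.2356 / 0.9466 ≈ 0.2489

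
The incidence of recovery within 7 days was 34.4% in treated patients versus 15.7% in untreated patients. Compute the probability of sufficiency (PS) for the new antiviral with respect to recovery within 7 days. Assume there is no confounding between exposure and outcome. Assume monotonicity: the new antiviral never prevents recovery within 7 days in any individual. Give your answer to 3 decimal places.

p₁ = 0.344, p₀ = 0.157.
Under exogeneity and monotonicity, PS = (p₁ − p₀) / (1 − p₀).
PS = (0.344 − 0.157) / (1 − 0.157) = 0.187 / 0.843 ≈ 0.2218

PS ≈ 0.222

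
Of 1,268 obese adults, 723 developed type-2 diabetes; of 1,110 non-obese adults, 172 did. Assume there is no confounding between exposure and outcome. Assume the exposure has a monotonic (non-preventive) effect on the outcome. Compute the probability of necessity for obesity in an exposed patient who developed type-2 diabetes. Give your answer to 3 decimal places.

p₁ = P(outcome | exposed) = 723/1268 = 0.57019
p₀ = P(outcome | unexposed) = 172/1110 = 0.15495
Under exogeneity and monotonicity, PN = (p₁ − p₀) / p₁.
PN = (0.57019 − 0.15495) / 0.57019 = 0.41523 / 0.57019 ≈ 0.7282

PN ≈ 0.728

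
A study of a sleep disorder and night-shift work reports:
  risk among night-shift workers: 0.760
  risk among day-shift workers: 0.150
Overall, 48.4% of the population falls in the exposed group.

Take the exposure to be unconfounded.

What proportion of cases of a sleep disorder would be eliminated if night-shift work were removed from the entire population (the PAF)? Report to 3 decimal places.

PAF ≈ 0.663

Let p₁ = 0.76, p₀ = 0.15.
Overall risk P(Y=1) = π·p₁ + (1−π)·p₀ = 0.484×0.76 + 0.516×0.15 = 0.44524.
Under exogeneity, PAF = [P(Y=1) − p₀] / P(Y=1).
PAF = (0.44524 − 0.15) / 0.44524 ≈ 0.6631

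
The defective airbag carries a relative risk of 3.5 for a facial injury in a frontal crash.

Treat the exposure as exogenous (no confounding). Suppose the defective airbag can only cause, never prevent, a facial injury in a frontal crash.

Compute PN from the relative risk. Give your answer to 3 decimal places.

Under exogeneity and monotonicity, PN = (RR − 1) / RR = 1 − 1/RR.
PN = (3.5 − 1) / 3.5 = 2.5 / 3.5 ≈ 0.7143

PN ≈ 0.714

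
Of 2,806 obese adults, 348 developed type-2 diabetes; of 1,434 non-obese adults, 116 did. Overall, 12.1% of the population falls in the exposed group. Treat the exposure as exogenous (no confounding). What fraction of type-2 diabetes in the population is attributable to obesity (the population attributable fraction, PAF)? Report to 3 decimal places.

PAF ≈ 0.061

p₁ = P(outcome | exposed) = 348/2806 = 0.12402
p₀ = P(outcome | unexposed) = 116/1434 = 0.080893
Overall risk P(Y=1) = π·p₁ + (1−π)·p₀ = 0.121×0.12402 + 0.879×0.080893 = 0.086111.
Under exogeneity, PAF = [P(Y=1) − p₀] / P(Y=1).
PAF = (0.086111 − 0.080893) / 0.086111 ≈ 0.0606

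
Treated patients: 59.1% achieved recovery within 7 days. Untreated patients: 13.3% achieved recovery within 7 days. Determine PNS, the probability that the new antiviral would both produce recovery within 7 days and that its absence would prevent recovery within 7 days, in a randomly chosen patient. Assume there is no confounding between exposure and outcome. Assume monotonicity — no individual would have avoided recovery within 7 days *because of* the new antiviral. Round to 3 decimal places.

PNS ≈ 0.458

p₁ = 0.591, p₀ = 0.133.
Under exogeneity and monotonicity, PNS = p₁ − p₀.
PNS = 0.591 − 0.133 = 0.458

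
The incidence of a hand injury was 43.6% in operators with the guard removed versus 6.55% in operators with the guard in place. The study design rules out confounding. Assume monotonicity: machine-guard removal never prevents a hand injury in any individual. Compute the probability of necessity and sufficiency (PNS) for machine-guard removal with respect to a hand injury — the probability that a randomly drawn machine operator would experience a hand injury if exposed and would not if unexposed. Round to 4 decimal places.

p₁ = 0.436, p₀ = 0.0655.
Under exogeneity and monotonicity, PNS = p₁ − p₀.
PNS = 0.436 − 0.0655 = 0.3705

PNS ≈ 0.3705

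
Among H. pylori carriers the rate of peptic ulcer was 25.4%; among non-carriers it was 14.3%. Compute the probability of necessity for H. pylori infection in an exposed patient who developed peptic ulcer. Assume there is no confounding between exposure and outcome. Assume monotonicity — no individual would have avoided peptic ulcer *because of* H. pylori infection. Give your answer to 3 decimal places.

p₁ = 0.254, p₀ = 0.143.
Under exogeneity and monotonicity, PN = (p₁ − p₀) / p₁.
PN = (0.254 − 0.143) / 0.254 = 0.111 / 0.254 ≈ 0.4370

PN ≈ 0.437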